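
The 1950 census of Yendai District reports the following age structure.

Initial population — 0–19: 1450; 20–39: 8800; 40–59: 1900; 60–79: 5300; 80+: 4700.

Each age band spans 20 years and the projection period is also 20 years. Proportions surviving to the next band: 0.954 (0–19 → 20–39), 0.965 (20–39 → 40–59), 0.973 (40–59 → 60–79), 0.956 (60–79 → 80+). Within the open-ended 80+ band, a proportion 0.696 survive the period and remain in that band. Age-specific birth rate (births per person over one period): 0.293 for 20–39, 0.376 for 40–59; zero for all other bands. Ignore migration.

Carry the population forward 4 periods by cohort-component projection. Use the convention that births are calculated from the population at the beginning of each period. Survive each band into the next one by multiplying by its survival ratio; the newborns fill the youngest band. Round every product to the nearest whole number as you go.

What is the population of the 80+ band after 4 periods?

— Period 1 —
Births: 8800 × 0.293 = 2578 ; 1900 × 0.376 = 714 → total 3292
20–39: 1450 × 0.954 = 1383
40–59: 8800 × 0.965 = 8492
60–79: 1900 × 0.973 = 1849
80+: 5300 × 0.956 + 4700 × 0.696 = 5067 + 3271 = 8338
→ [3292, 1383, 8492, 1849, 8338]
— Period 2 —
Births: 1383 × 0.293 = 405 ; 8492 × 0.376 = 3193 → total 3598
20–39: 3292 × 0.954 = 3141
40–59: 1383 × 0.965 = 1335
60–79: 8492 × 0.973 = 8263
80+: 1849 × 0.956 + 8338 × 0.696 = 1768 + 5803 = 7571
→ [3598, 3141, 1335, 8263, 7571]
— Period 3 —
Births: 3141 × 0.293 = 920 ; 1335 × 0.376 = 502 → total 1422
20–39: 3598 × 0.954 = 3432
40–59: 3141 × 0.965 = 3031
60–79: 1335 × 0.973 = 1299
80+: 8263 × 0.956 + 7571 × 0.696 = 7899 + 5269 = 13168
→ [1422, 3432, 3031, 1299, 13168]
— Period 4 —
Births: 3432 × 0.293 = 1006 ; 3031 × 0.376 = 1140 → total 2146
20–39: 1422 × 0.954 = 1357
40–59: 3432 × 0.965 = 3312
60–79: 3031 × 0.973 = 2949
80+: 1299 × 0.956 + 13168 × 0.696 = 1242 + 9165 = 10407
→ [2146, 1357, 3312, 2949, 10407]

10407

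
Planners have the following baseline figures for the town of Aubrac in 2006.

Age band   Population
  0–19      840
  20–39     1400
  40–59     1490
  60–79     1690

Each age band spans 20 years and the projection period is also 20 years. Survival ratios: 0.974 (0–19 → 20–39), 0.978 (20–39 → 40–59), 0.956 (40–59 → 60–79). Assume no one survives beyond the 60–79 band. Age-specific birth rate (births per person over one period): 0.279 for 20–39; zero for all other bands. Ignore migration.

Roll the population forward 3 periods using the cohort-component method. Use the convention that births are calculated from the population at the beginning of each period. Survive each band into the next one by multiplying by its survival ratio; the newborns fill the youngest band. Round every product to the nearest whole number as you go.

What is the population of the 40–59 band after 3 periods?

373

Let band 1 be 0–19 through band 4 = 60–79.
Period 1:
Births: 1400 * 0.279 = 391
Band 2: 840 * 0.974 = 818
Band 3: 1400 * 0.978 = 1369
Band 4: 1490 * 0.956 = 1424
Population now: 0–19=391, 20–39=818, 40–59=1369, 60–79=1424
Period 2:
Births: 818 * 0.279 = 228
Band 2: 391 * 0.974 = 381
Band 3: 818 * 0.978 = 800
Band 4: 1369 * 0.956 = 1309
Population now: 0–19=228, 20–39=381, 40–59=800, 60–79=1309
Period 3:
Births: 381 * 0.279 = 106
Band 2: 228 * 0.974 = 222
Band 3: 381 * 0.978 = 373
Band 4: 800 * 0.956 = 765
Population now: 0–19=106, 20–39=222, 40–59=373, 60–79=765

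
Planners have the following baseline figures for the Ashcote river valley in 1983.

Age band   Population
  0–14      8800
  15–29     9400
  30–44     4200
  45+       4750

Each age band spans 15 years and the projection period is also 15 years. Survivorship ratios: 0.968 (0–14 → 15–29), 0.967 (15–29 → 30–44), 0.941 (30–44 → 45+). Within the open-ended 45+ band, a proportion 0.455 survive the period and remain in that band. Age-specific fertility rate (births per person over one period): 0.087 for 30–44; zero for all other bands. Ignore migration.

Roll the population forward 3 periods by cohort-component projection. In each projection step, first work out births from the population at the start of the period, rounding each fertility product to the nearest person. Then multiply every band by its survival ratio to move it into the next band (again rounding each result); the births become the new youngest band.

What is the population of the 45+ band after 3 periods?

Numbering the groups 1..4 from youngest to oldest:
— Period 1 —
Births: 4200 * 0.087 = 365
Group 2: 8800 * 0.968 = 8518
Group 3: 9400 * 0.967 = 9090
Group 4: 4200 * 0.941 + 4750 * 0.455 = 3952 + 2161 = 6113
Population now: 0–14=365, 15–29=8518, 30–44=9090, 45+=6113
— Period 2 —
Births: 9090 * 0.087 = 791
Group 2: 365 * 0.968 = 353
Group 3: 8518 * 0.967 = 8237
Group 4: 9090 * 0.941 + 6113 * 0.455 = 8554 + 2781 = 11335
Population now: 0–14=791, 15–29=353, 30–44=8237, 45+=11335
— Period 3 —
Births: 8237 * 0.087 = 717
Group 2: 791 * 0.968 = 766
Group 3: 353 * 0.967 = 341
Group 4: 8237 * 0.941 + 11335 * 0.455 = 7751 + 5157 = 12908
Population now: 0–14=717, 15–29=766, 30–44=341, 45+=12908

12908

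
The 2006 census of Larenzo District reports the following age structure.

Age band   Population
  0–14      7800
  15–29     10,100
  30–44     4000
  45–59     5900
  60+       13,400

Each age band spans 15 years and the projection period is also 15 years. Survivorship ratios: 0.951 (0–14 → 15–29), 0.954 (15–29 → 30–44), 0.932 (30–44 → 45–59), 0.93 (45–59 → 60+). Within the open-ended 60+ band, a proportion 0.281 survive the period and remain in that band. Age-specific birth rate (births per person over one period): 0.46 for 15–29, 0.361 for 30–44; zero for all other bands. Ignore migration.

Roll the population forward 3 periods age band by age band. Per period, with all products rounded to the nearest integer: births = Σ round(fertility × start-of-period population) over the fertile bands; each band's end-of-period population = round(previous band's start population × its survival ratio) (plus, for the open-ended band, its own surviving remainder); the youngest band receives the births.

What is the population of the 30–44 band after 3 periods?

(Groups numbered youngest = 1 to oldest = 5.)
Period 1.
Births: 10100 × 0.46 = 4646  |  4000 × 0.361 = 1444 → total 6090
Group 2: 7800 × 0.951 = 7418
Group 3: 10100 × 0.954 = 9635
Group 4: 4000 × 0.932 = 3728
Group 5: 5900 × 0.93 + 13400 × 0.281 = 5487 + 3765 = 9252
End of period: [6090, 7418, 9635, 3728, 9252]
Period 2.
Births: 7418 × 0.46 = 3412  |  9635 × 0.361 = 3478 → total 6890
Group 2: 6090 × 0.951 = 5792
Group 3: 7418 × 0.954 = 7077
Group 4: 9635 × 0.932 = 8980
Group 5: 3728 × 0.93 + 9252 × 0.281 = 3467 + 2600 = 6067
End of period: [6890, 5792, 7077, 8980, 6067]
Period 3.
Births: 5792 × 0.46 = 2664  |  7077 × 0.361 = 2555 → total 5219
Group 2: 6890 × 0.951 = 6552
Group 3: 5792 × 0.954 = 5526
Group 4: 7077 × 0.932 = 6596
Group 5: 8980 × 0.93 + 6067 × 0.281 = 8351 + 1705 = 10056
End of period: [5219, 6552, 5526, 6596, 10056]

5526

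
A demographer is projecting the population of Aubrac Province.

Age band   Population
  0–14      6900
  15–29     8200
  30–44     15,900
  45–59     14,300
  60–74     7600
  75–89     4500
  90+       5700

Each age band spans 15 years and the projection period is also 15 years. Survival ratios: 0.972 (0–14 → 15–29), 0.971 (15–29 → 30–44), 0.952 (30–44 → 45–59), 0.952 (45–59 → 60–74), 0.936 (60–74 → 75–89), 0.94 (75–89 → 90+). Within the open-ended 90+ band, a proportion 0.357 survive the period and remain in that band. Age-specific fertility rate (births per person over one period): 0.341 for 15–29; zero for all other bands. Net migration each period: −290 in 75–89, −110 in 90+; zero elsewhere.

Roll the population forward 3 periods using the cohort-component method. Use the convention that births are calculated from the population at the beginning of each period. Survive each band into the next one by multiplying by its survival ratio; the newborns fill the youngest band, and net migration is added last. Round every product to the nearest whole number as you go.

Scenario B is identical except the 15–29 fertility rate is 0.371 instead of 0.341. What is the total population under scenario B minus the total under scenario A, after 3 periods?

597

After projecting period 1:
Births: 8200 * 0.341 = 2796
15–29: 6900 * 0.972 = 6707
30–44: 8200 * 0.971 = 7962
45–59: 15900 * 0.952 = 15137
60–74: 14300 * 0.952 = 13614
75–89: 7600 * 0.936 = 7114
90+: 4500 * 0.94 + 5700 * 0.357 = 4230 + 2035 = 6265
Net migration: 75–89 − 290 → 6824; 90+ − 110 → 6155
Population now: 0–14=2796, 15–29=6707, 30–44=7962, 45–59=15137, 60–74=13614, 75–89=6824, 90+=6155
After projecting period 2:
Births: 6707 * 0.341 = 2287
15–29: 2796 * 0.972 = 2718
30–44: 6707 * 0.971 = 6512
45–59: 7962 * 0.952 = 7580
60–74: 15137 * 0.952 = 14410
75–89: 13614 * 0.936 = 12743
90+: 6824 * 0.94 + 6155 * 0.357 = 6415 + 2197 = 8612
Net migration: 75–89 − 290 → 12453; 90+ − 110 → 8502
Population now: 0–14=2287, 15–29=2718, 30–44=6512, 45–59=7580, 60–74=14410, 75–89=12453, 90+=8502
After projecting period 3:
Births: 2718 * 0.341 = 927
15–29: 2287 * 0.972 = 2223
30–44: 2718 * 0.971 = 2639
45–59: 6512 * 0.952 = 6199
60–74: 7580 * 0.952 = 7216
75–89: 14410 * 0.936 = 13488
90+: 12453 * 0.94 + 8502 * 0.357 = 11706 + 3035 = 14741
Net migration: 75–89 − 290 → 13198; 90+ − 110 → 14631
Population now: 0–14=927, 15–29=2223, 30–44=2639, 45–59=6199, 60–74=7216, 75–89=13198, 90+=14631
Scenario A total after 3 periods: 47033
Scenario B projection —
After projecting period 1:
Births: 8200 * 0.371 = 3042
15–29: 6900 * 0.972 = 6707
30–44: 8200 * 0.971 = 7962
45–59: 15900 * 0.952 = 15137
60–74: 14300 * 0.952 = 13614
75–89: 7600 * 0.936 = 7114
90+: 4500 * 0.94 + 5700 * 0.357 = 4230 + 2035 = 6265
Net migration: 75–89 − 290 → 6824; 90+ − 110 → 6155
Population now: 0–14=3042, 15–29=6707, 30–44=7962, 45–59=15137, 60–74=13614, 75–89=6824, 90+=6155
After projecting period 2:
Births: 6707 * 0.371 = 2488
15–29: 3042 * 0.972 = 2957
30–44: 6707 * 0.971 = 6512
45–59: 7962 * 0.952 = 7580
60–74: 15137 * 0.952 = 14410
75–89: 13614 * 0.936 = 12743
90+: 6824 * 0.94 + 6155 * 0.357 = 6415 + 2197 = 8612
Net migration: 75–89 − 290 → 12453; 90+ − 110 → 8502
Population now: 0–14=2488, 15–29=2957, 30–44=6512, 45–59=7580, 60–74=14410, 75–89=12453, 90+=8502
After projecting period 3:
Births: 2957 * 0.371 = 1097
15–29: 2488 * 0.972 = 2418
30–44: 2957 * 0.971 = 2871
45–59: 6512 * 0.952 = 6199
60–74: 7580 * 0.952 = 7216
75–89: 14410 * 0.936 = 13488
90+: 12453 * 0.94 + 8502 * 0.357 = 11706 + 3035 = 14741
Net migration: 75–89 − 290 → 13198; 90+ − 110 → 14631
Population now: 0–14=1097, 15–29=2418, 30–44=2871, 45–59=6199, 60–74=7216, 75–89=13198, 90+=14631
Scenario B total after 3 periods: 47630
Difference B − A = 47630 − 47033 = 597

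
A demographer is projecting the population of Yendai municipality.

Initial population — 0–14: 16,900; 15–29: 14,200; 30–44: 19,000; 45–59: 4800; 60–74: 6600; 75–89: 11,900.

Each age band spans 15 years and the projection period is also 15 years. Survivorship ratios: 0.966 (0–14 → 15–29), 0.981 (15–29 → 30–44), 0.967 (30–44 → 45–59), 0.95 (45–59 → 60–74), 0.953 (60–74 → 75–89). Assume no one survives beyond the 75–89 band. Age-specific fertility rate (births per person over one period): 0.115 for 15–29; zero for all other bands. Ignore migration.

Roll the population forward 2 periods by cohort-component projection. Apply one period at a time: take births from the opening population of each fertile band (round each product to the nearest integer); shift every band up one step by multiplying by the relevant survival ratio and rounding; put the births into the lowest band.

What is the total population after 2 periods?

54739

After projecting period 1:
Births: 14200 * 0.115 = 1633
15–29: 16900 * 0.966 = 16325
30–44: 14200 * 0.981 = 13930
45–59: 19000 * 0.967 = 18373
60–74: 4800 * 0.95 = 4560
75–89: 6600 * 0.953 = 6290
→ [1633, 16325, 13930, 18373, 4560, 6290]
After projecting period 2:
Births: 16325 * 0.115 = 1877
15–29: 1633 * 0.966 = 1577
30–44: 16325 * 0.981 = 16015
45–59: 13930 * 0.967 = 13470
60–74: 18373 * 0.95 = 17454
75–89: 4560 * 0.953 = 4346
→ [1877, 1577, 16015, 13470, 17454, 4346]
Total after period 2: 1877 + 1577 + 16015 + 13470 + 17454 + 4346 = 54739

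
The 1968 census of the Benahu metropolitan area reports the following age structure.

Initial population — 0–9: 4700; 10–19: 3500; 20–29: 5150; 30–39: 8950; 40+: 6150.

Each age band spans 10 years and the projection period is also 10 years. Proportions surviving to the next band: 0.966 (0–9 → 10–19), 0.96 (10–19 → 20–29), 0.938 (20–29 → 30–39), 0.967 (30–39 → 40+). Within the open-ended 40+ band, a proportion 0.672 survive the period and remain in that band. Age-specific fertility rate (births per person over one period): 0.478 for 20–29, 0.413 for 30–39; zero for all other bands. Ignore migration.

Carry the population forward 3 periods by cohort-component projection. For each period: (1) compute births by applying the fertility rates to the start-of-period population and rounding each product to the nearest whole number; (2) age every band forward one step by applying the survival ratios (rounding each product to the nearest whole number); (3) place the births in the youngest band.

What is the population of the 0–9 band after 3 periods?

3385

Let group 1 be 0–9 through group 5 = 40+.
— Period 1 —
Births: 5150 × 0.478 = 2462 ; 8950 × 0.413 = 3696 ⇒ total 6158
Group 2: 4700 × 0.966 = 4540
Group 3: 3500 × 0.96 = 3360
Group 4: 5150 × 0.938 = 4831
Group 5: 8950 × 0.967 + 6150 × 0.672 = 8655 + 4133 = 12788
→ [6158, 4540, 3360, 4831, 12788]
— Period 2 —
Births: 3360 × 0.478 = 1606 ; 4831 × 0.413 = 1995 ⇒ total 3601
Group 2: 6158 × 0.966 = 5949
Group 3: 4540 × 0.96 = 4358
Group 4: 3360 × 0.938 = 3152
Group 5: 4831 × 0.967 + 12788 × 0.672 = 4672 + 8594 = 13266
→ [3601, 5949, 4358, 3152, 13266]
— Period 3 —
Births: 4358 × 0.478 = 2083 ; 3152 × 0.413 = 1302 ⇒ total 3385
Group 2: 3601 × 0.966 = 3479
Group 3: 5949 × 0.96 = 5711
Group 4: 4358 × 0.938 = 4088
Group 5: 3152 × 0.967 + 13266 × 0.672 = 3048 + 8915 = 11963
→ [3385, 3479, 5711, 4088, 11963]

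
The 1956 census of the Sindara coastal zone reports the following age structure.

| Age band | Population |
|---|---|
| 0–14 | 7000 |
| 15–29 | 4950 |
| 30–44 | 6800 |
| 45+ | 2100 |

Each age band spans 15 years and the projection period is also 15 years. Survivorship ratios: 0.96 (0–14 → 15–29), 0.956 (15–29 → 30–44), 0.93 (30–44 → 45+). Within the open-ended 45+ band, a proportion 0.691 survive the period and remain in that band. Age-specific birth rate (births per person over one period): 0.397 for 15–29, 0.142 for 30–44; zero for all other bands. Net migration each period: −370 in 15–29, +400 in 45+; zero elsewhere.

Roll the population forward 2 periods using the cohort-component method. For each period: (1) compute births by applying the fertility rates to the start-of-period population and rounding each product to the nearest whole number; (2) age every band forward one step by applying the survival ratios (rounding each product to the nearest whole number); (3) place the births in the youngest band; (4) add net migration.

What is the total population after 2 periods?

22158

Let group 1 be 0–14 through group 4 = 45+.
[period 1]
Births: 4950 * 0.397 = 1965  |  6800 * 0.142 = 966 ⇒ total 2931
Group 2: 7000 * 0.96 = 6720
Group 3: 4950 * 0.956 = 4732
Group 4: 6800 * 0.93 + 2100 * 0.691 = 6324 + 1451 = 7775
Net migration: Group 2 − 370 → 6350; Group 4 + 400 → 8175
Giving 2931 / 6350 / 4732 / 8175.
[period 2]
Births: 6350 * 0.397 = 2521  |  4732 * 0.142 = 672 ⇒ total 3193
Group 2: 2931 * 0.96 = 2814
Group 3: 6350 * 0.956 = 6071
Group 4: 4732 * 0.93 + 8175 * 0.691 = 4401 + 5649 = 10050
Net migration: Group 2 − 370 → 2444; Group 4 + 400 → 10450
Giving 3193 / 2444 / 6071 / 10450.
Total after period 2: 3193 + 2444 + 6071 + 10450 = 22158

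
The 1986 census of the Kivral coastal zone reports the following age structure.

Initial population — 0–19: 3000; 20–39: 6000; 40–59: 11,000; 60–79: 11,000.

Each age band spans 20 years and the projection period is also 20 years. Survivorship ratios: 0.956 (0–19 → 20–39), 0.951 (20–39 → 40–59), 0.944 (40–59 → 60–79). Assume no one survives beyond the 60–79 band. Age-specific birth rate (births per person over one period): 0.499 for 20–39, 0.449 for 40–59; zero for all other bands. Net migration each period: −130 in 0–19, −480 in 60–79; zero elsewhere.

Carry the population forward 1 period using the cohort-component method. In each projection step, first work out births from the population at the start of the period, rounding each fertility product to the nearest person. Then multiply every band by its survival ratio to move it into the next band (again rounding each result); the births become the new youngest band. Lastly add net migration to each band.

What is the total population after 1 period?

(Groups numbered youngest = 1 to oldest = 4.)
Period 1.
Births: 6000 × 0.499 = 2994, 11000 × 0.449 = 4939 → total 7933
Group 2: 3000 × 0.956 = 2868
Group 3: 6000 × 0.951 = 5706
Group 4: 11000 × 0.944 = 10384
Net migration: Group 1 − 130 → 7803; Group 4 − 480 → 9904
Population now: 0–19=7803, 20–39=2868, 40–59=5706, 60–79=9904
Total after period 1: 7803 + 2868 + 5706 + 9904 = 26281

26281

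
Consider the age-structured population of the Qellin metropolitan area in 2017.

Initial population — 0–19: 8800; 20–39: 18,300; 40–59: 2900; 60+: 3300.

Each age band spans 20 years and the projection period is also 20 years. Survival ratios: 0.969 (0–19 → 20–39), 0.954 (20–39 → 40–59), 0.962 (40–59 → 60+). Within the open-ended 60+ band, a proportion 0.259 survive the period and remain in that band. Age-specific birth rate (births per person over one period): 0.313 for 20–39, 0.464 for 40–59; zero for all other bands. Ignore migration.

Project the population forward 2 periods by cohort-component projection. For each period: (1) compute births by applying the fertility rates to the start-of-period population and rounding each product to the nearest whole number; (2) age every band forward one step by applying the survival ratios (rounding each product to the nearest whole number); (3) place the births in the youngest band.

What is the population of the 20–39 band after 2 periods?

Call the bands 1 to 4, youngest first.
— Period 1 —
Births: 18300 * 0.313 = 5728 ; 2900 * 0.464 = 1346 ⇒ total 7074
Band 2: 8800 * 0.969 = 8527
Band 3: 18300 * 0.954 = 17458
Band 4: 2900 * 0.962 + 3300 * 0.259 = 2790 + 855 = 3645
End of period: [7074, 8527, 17458, 3645]
— Period 2 —
Births: 8527 * 0.313 = 2669 ; 17458 * 0.464 = 8101 ⇒ total 10770
Band 2: 7074 * 0.969 = 6855
Band 3: 8527 * 0.954 = 8135
Band 4: 17458 * 0.962 + 3645 * 0.259 = 16795 + 944 = 17739
End of period: [10770, 6855, 8135, 17739]

6855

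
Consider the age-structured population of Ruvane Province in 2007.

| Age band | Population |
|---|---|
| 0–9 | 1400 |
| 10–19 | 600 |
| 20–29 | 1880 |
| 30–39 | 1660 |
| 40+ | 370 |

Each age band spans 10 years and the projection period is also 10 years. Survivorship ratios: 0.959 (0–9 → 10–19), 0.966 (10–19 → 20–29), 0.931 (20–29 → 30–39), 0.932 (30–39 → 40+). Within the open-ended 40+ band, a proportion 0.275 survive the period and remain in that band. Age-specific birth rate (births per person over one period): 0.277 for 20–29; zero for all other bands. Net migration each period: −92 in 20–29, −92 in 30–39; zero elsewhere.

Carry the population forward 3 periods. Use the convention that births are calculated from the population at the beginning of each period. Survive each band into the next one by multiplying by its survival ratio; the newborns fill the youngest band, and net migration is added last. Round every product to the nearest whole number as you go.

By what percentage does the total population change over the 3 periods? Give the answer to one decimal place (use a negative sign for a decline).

Let band 1 be 0–9 through band 5 = 40+.
[period 1]
Births: 1880 × 0.277 = 521
Band 2: 1400 × 0.959 = 1343
Band 3: 600 × 0.966 = 580
Band 4: 1880 × 0.931 = 1750
Band 5: 1660 × 0.932 + 370 × 0.275 = 1547 + 102 = 1649
Net migration: Band 3 − 92 → 488; Band 4 − 92 → 1658
Population now: 0–9=521, 10–19=1343, 20–29=488, 30–39=1658, 40+=1649
[period 2]
Births: 488 × 0.277 = 135
Band 2: 521 × 0.959 = 500
Band 3: 1343 × 0.966 = 1297
Band 4: 488 × 0.931 = 454
Band 5: 1658 × 0.932 + 1649 × 0.275 = 1545 + 453 = 1998
Net migration: Band 3 − 92 → 1205; Band 4 − 92 → 362
Population now: 0–9=135, 10–19=500, 20–29=1205, 30–39=362, 40+=1998
[period 3]
Births: 1205 × 0.277 = 334
Band 2: 135 × 0.959 = 129
Band 3: 500 × 0.966 = 483
Band 4: 1205 × 0.931 = 1122
Band 5: 362 × 0.932 + 1998 × 0.275 = 337 + 549 = 886
Net migration: Band 3 − 92 → 391; Band 4 − 92 → 1030
Population now: 0–9=334, 10–19=129, 20–29=391, 30–39=1030, 40+=886
Total: 5910 → 2770; change = -3140; percentage change = -53.1%

-53.1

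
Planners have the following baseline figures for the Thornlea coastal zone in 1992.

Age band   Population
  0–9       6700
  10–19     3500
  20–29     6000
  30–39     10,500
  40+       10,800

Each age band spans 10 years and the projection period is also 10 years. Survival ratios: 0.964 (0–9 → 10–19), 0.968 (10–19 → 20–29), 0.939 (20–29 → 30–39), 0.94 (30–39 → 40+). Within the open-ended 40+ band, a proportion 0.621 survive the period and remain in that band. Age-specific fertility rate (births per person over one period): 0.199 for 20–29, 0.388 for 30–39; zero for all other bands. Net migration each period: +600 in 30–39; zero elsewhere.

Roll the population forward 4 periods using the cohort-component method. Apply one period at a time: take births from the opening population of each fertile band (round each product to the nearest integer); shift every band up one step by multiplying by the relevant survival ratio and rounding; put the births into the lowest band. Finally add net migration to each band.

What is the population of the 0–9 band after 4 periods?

3489

[period 1]
Births: 6000 * 0.199 = 1194  |  10500 * 0.388 = 4074 → 5268
10–19: 6700 * 0.964 = 6459
20–29: 3500 * 0.968 = 3388
30–39: 6000 * 0.939 = 5634
40+: 10500 * 0.94 + 10800 * 0.621 = 9870 + 6707 = 16577
Net migration: 30–39 + 600 → 6234
Population now: 0–9=5268, 10–19=6459, 20–29=3388, 30–39=6234, 40+=16577
[period 2]
Births: 3388 * 0.199 = 674  |  6234 * 0.388 = 2419 → 3093
10–19: 5268 * 0.964 = 5078
20–29: 6459 * 0.968 = 6252
30–39: 3388 * 0.939 = 3181
40+: 6234 * 0.94 + 16577 * 0.621 = 5860 + 10294 = 16154
Net migration: 30–39 + 600 → 3781
Population now: 0–9=3093, 10–19=5078, 20–29=6252, 30–39=3781, 40+=16154
[period 3]
Births: 6252 * 0.199 = 1244  |  3781 * 0.388 = 1467 → 2711
10–19: 3093 * 0.964 = 2982
20–29: 5078 * 0.968 = 4916
30–39: 6252 * 0.939 = 5871
40+: 3781 * 0.94 + 16154 * 0.621 = 3554 + 10032 = 13586
Net migration: 30–39 + 600 → 6471
Population now: 0–9=2711, 10–19=2982, 20–29=4916, 30–39=6471, 40+=13586
[period 4]
Births: 4916 * 0.199 = 978  |  6471 * 0.388 = 2511 → 3489
10–19: 2711 * 0.964 = 2613
20–29: 2982 * 0.968 = 2887
30–39: 4916 * 0.939 = 4616
40+: 6471 * 0.94 + 13586 * 0.621 = 6083 + 8437 = 14520
Net migration: 30–39 + 600 → 5216
Population now: 0–9=3489, 10–19=2613, 20–29=2887, 30–39=5216, 40+=14520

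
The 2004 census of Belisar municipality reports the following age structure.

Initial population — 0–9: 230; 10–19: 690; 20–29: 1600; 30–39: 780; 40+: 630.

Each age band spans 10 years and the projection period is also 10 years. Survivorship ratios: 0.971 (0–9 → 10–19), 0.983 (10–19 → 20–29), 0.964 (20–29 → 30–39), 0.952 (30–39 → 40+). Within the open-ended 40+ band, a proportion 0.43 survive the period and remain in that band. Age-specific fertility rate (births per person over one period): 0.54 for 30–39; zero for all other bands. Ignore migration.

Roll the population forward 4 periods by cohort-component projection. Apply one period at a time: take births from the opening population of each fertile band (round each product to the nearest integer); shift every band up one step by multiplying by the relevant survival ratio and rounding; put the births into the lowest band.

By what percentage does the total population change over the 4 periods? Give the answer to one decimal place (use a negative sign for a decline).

— Period 1 —
Births: 780 × 0.54 = 421
10–19: 230 × 0.971 = 223
20–29: 690 × 0.983 = 678
30–39: 1600 × 0.964 = 1542
40+: 780 × 0.952 + 630 × 0.43 = 743 + 271 = 1014
End of period: [421, 223, 678, 1542, 1014]
— Period 2 —
Births: 1542 × 0.54 = 833
10–19: 421 × 0.971 = 409
20–29: 223 × 0.983 = 219
30–39: 678 × 0.964 = 654
40+: 1542 × 0.952 + 1014 × 0.43 = 1468 + 436 = 1904
End of period: [833, 409, 219, 654, 1904]
— Period 3 —
Births: 654 × 0.54 = 353
10–19: 833 × 0.971 = 809
20–29: 409 × 0.983 = 402
30–39: 219 × 0.964 = 211
40+: 654 × 0.952 + 1904 × 0.43 = 623 + 819 = 1442
End of period: [353, 809, 402, 211, 1442]
— Period 4 —
Births: 211 × 0.54 = 114
10–19: 353 × 0.971 = 343
20–29: 809 × 0.983 = 795
30–39: 402 × 0.964 = 388
40+: 211 × 0.952 + 1442 × 0.43 = 201 + 620 = 821
End of period: [114, 343, 795, 388, 821]
Total: 3930 → 2461; change = -1469; percentage change = -37.4%

-37.4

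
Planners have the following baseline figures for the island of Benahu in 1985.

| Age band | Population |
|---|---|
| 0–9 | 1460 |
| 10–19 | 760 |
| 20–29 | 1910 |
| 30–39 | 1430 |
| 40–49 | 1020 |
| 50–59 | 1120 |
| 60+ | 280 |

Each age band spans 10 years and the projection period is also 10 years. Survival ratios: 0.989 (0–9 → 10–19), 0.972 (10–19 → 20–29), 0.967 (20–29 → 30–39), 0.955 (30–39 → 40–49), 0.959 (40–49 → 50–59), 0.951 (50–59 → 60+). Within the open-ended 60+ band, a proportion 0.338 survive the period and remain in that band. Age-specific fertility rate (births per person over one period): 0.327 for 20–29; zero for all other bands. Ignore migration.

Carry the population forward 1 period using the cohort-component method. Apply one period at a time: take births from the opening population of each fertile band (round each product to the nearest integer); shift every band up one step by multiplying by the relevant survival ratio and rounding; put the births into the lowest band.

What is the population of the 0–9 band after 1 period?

625

Let band 1 be 0–9 through band 7 = 60+.
[period 1]
Births: 1910 × 0.327 = 625
Band 2: 1460 × 0.989 = 1444
Band 3: 760 × 0.972 = 739
Band 4: 1910 × 0.967 = 1847
Band 5: 1430 × 0.955 = 1366
Band 6: 1020 × 0.959 = 978
Band 7: 1120 × 0.951 + 280 × 0.338 = 1065 + 95 = 1160
Population now: 0–9=625, 10–19=1444, 20–29=739, 30–39=1847, 40–49=1366, 50–59=978, 60+=1160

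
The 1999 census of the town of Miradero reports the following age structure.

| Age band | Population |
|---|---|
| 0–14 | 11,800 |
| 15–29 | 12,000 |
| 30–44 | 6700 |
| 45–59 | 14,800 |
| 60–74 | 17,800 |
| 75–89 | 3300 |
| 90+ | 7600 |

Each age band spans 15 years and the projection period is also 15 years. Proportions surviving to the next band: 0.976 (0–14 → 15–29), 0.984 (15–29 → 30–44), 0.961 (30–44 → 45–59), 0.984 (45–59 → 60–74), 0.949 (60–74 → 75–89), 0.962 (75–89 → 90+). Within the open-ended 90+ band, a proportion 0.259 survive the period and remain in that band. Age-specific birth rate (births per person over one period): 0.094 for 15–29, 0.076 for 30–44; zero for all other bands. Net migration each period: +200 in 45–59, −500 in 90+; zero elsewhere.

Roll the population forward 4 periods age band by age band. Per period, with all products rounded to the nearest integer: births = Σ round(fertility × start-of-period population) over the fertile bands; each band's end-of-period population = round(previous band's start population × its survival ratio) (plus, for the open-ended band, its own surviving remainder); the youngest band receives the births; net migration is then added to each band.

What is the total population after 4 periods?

36512

— Period 1 —
Births: 12000 * 0.094 = 1128 ; 6700 * 0.076 = 509 → 1637
15–29: 11800 * 0.976 = 11517
30–44: 12000 * 0.984 = 11808
45–59: 6700 * 0.961 = 6439
60–74: 14800 * 0.984 = 14563
75–89: 17800 * 0.949 = 16892
90+: 3300 * 0.962 + 7600 * 0.259 = 3175 + 1968 = 5143
Net migration: 45–59 + 200 → 6639; 90+ − 500 → 4643
End of period: [1637, 11517, 11808, 6639, 14563, 16892, 4643]
— Period 2 —
Births: 11517 * 0.094 = 1083 ; 11808 * 0.076 = 897 → 1980
15–29: 1637 * 0.976 = 1598
30–44: 11517 * 0.984 = 11333
45–59: 11808 * 0.961 = 11347
60–74: 6639 * 0.984 = 6533
75–89: 14563 * 0.949 = 13820
90+: 16892 * 0.962 + 4643 * 0.259 = 16250 + 1203 = 17453
Net migration: 45–59 + 200 → 11547; 90+ − 500 → 16953
End of period: [1980, 1598, 11333, 11547, 6533, 13820, 16953]
— Period 3 —
Births: 1598 * 0.094 = 150 ; 11333 * 0.076 = 861 → 1011
15–29: 1980 * 0.976 = 1932
30–44: 1598 * 0.984 = 1572
45–59: 11333 * 0.961 = 10891
60–74: 11547 * 0.984 = 11362
75–89: 6533 * 0.949 = 6200
90+: 13820 * 0.962 + 16953 * 0.259 = 13295 + 4391 = 17686
Net migration: 45–59 + 200 → 11091; 90+ − 500 → 17186
End of period: [1011, 1932, 1572, 11091, 11362, 6200, 17186]
— Period 4 —
Births: 1932 * 0.094 = 182 ; 1572 * 0.076 = 119 → 301
15–29: 1011 * 0.976 = 987
30–44: 1932 * 0.984 = 1901
45–59: 1572 * 0.961 = 1511
60–74: 11091 * 0.984 = 10914
75–89: 11362 * 0.949 = 10783
90+: 6200 * 0.962 + 17186 * 0.259 = 5964 + 4451 = 10415
Net migration: 45–59 + 200 → 1711; 90+ − 500 → 9915
End of period: [301, 987, 1901, 1711, 10914, 10783, 9915]
Total after period 4: 301 + 987 + 1901 + 1711 + 10914 + 10783 + 9915 = 36512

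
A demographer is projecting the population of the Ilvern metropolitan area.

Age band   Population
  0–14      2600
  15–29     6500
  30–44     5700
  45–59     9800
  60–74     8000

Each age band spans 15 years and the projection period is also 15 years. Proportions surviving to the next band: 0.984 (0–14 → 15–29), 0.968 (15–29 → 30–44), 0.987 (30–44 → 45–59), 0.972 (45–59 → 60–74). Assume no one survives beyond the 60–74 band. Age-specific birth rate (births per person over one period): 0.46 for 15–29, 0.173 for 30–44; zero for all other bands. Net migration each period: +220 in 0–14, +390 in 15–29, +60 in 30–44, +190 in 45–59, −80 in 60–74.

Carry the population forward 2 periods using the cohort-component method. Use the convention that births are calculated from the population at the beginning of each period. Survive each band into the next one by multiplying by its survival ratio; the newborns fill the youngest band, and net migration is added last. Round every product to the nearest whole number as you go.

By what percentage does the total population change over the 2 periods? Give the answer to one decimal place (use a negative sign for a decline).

-32.1

(Groups numbered youngest = 1 to oldest = 5.)
After projecting period 1:
Births: 6500 × 0.46 = 2990 ; 5700 × 0.173 = 986 → 3976
Group 2: 2600 × 0.984 = 2558
Group 3: 6500 × 0.968 = 6292
Group 4: 5700 × 0.987 = 5626
Group 5: 9800 × 0.972 = 9526
Net migration: Group 1 + 220 → 4196; Group 2 + 390 → 2948; Group 3 + 60 → 6352; Group 4 + 190 → 5816; Group 5 − 80 → 9446
→ [4196, 2948, 6352, 5816, 9446]
After projecting period 2:
Births: 2948 × 0.46 = 1356 ; 6352 × 0.173 = 1099 → 2455
Group 2: 4196 × 0.984 = 4129
Group 3: 2948 × 0.968 = 2854
Group 4: 6352 × 0.987 = 6269
Group 5: 5816 × 0.972 = 5653
Net migration: Group 1 + 220 → 2675; Group 2 + 390 → 4519; Group 3 + 60 → 2914; Group 4 + 190 → 6459; Group 5 − 80 → 5573
→ [2675, 4519, 2914, 6459, 5573]
Total: 32600 → 22140; change = -10460; percentage change = -32.1%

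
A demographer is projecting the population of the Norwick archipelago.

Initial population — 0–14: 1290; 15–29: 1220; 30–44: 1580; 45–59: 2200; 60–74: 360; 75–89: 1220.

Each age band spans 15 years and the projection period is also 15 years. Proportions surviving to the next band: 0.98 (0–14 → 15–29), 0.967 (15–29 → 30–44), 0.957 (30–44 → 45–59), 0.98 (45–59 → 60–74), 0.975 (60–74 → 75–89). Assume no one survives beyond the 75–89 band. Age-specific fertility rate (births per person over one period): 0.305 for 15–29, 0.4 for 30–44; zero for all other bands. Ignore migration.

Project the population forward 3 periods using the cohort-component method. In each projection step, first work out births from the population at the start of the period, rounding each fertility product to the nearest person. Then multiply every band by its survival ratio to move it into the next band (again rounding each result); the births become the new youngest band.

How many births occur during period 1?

Call the bands 1 to 6, youngest first.
After projecting period 1:
Births: 1220 * 0.305 = 372  |  1580 * 0.4 = 632 → total 1004
Band 2: 1290 * 0.98 = 1264
Band 3: 1220 * 0.967 = 1180
Band 4: 1580 * 0.957 = 1512
Band 5: 2200 * 0.98 = 2156
Band 6: 360 * 0.975 = 351
End of period: [1004, 1264, 1180, 1512, 2156, 351]

1004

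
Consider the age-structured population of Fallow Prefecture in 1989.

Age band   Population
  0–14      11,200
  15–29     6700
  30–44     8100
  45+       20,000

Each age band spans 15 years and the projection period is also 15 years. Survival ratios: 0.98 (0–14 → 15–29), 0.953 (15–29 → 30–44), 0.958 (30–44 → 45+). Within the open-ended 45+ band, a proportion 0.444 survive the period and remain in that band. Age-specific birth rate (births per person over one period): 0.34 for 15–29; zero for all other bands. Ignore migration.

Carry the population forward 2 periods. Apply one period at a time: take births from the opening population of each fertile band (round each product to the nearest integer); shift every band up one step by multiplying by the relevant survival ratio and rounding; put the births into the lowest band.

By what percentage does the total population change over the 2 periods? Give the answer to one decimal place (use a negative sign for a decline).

Call the bands 1 to 4, youngest first.
— Period 1 —
Births: 6700 × 0.34 = 2278
Band 2: 11200 × 0.98 = 10976
Band 3: 6700 × 0.953 = 6385
Band 4: 8100 × 0.958 + 20000 × 0.444 = 7760 + 8880 = 16640
End of period: [2278, 10976, 6385, 16640]
— Period 2 —
Births: 10976 × 0.34 = 3732
Band 2: 2278 × 0.98 = 2232
Band 3: 10976 × 0.953 = 10460
Band 4: 6385 × 0.958 + 16640 × 0.444 = 6117 + 7388 = 13505
End of period: [3732, 2232, 10460, 13505]
Total: 46000 → 29929; change = -16071; percentage change = -34.9%

-34.9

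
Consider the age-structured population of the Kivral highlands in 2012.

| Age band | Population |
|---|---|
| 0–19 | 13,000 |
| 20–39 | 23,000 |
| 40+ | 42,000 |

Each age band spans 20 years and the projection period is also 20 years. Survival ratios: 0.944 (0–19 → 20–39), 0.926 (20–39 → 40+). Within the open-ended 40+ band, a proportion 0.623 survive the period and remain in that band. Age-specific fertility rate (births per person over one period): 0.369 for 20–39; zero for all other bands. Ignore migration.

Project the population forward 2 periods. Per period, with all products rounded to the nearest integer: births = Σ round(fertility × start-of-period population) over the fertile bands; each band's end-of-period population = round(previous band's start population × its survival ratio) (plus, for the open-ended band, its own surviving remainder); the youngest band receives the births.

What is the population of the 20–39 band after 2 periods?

— Period 1 —
Births: 23000 × 0.369 = 8487
20–39: 13000 × 0.944 = 12272
40+: 23000 × 0.926 + 42000 × 0.623 = 21298 + 26166 = 47464
→ [8487, 12272, 47464]
— Period 2 —
Births: 12272 × 0.369 = 4528
20–39: 8487 × 0.944 = 8012
40+: 12272 × 0.926 + 47464 × 0.623 = 11364 + 29570 = 40934
→ [4528, 8012, 40934]

8012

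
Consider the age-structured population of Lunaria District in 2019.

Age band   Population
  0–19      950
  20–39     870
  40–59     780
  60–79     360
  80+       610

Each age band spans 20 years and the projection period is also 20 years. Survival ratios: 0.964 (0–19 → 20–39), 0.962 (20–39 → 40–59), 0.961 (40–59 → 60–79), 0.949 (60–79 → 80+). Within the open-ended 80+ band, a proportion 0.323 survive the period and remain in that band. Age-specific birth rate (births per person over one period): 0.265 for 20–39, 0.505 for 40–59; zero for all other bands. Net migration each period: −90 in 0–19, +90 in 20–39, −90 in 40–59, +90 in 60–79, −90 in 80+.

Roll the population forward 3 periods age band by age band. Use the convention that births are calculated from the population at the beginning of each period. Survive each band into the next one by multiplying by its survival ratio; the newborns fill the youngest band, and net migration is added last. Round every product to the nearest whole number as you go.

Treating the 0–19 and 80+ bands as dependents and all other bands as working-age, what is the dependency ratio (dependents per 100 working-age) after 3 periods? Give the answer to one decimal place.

— Period 1 —
Births: 870 * 0.265 = 231  |  780 * 0.505 = 394 → 625
20–39: 950 * 0.964 = 916
40–59: 870 * 0.962 = 837
60–79: 780 * 0.961 = 750
80+: 360 * 0.949 + 610 * 0.323 = 342 + 197 = 539
Net migration: 0–19 − 90 → 535; 20–39 + 90 → 1006; 40–59 − 90 → 747; 60–79 + 90 → 840; 80+ − 90 → 449
Giving 535 / 1006 / 747 / 840 / 449.
— Period 2 —
Births: 1006 * 0.265 = 267  |  747 * 0.505 = 377 → 644
20–39: 535 * 0.964 = 516
40–59: 1006 * 0.962 = 968
60–79: 747 * 0.961 = 718
80+: 840 * 0.949 + 449 * 0.323 = 797 + 145 = 942
Net migration: 0–19 − 90 → 554; 20–39 + 90 → 606; 40–59 − 90 → 878; 60–79 + 90 → 808; 80+ − 90 → 852
Giving 554 / 606 / 878 / 808 / 852.
— Period 3 —
Births: 606 * 0.265 = 161  |  878 * 0.505 = 443 → 604
20–39: 554 * 0.964 = 534
40–59: 606 * 0.962 = 583
60–79: 878 * 0.961 = 844
80+: 808 * 0.949 + 852 * 0.323 = 767 + 275 = 1042
Net migration: 0–19 − 90 → 514; 20–39 + 90 → 624; 40–59 − 90 → 493; 60–79 + 90 → 934; 80+ − 90 → 952
Giving 514 / 624 / 493 / 934 / 952.
Dependents (band 0–19 + band 80+) = 514 + 952 = 1466; working-age = 2051; ratio = 1466/2051 × 100 = 71.5

71.5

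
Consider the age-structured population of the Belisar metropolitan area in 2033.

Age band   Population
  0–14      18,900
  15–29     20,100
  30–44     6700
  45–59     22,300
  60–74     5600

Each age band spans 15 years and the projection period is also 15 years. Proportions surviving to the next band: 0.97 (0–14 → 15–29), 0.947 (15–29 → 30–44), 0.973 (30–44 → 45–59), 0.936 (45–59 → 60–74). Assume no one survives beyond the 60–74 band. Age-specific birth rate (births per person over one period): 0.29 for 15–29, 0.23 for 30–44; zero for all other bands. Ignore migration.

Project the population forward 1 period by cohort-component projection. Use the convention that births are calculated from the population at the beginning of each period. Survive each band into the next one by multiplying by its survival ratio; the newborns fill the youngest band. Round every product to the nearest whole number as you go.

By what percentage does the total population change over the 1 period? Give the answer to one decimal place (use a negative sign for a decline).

-2.0

Period 1.
Births: 20100 × 0.29 = 5829, 6700 × 0.23 = 1541 → 7370
15–29: 18900 × 0.97 = 18333
30–44: 20100 × 0.947 = 19035
45–59: 6700 × 0.973 = 6519
60–74: 22300 × 0.936 = 20873
→ [7370, 18333, 19035, 6519, 20873]
Total: 73600 → 72130; change = -1470; percentage change = -2.0%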